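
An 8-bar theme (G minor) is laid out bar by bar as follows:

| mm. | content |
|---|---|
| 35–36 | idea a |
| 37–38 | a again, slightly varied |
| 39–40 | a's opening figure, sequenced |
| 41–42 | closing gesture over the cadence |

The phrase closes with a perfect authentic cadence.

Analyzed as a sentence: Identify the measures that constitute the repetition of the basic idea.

The presentation of a sentence is the basic idea (mm. 35-36) plus its repetition (mm. 37–38); the repetition of the basic idea is therefore bars 37–38.

measures 37–38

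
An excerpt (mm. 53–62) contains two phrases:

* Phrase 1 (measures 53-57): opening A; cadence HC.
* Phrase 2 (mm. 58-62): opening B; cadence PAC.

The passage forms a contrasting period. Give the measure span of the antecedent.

The antecedent is the phrase ending with the weaker cadence (half cadence, phrase 1) and the consequent the one ending more conclusively (perfect authentic cadence, phrase 2); the antecedent is mm. 53–57.

measures 53–57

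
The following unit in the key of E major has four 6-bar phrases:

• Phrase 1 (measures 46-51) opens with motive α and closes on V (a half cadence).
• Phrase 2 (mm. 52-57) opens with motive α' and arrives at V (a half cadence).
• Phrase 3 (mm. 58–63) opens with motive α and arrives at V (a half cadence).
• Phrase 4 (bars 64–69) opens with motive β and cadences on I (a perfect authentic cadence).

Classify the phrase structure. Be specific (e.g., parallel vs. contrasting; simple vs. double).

parallel double period

Four phrases in two halves: the first half (mm. 46–57) ends with a half cadence, the second (bars 58-69) with a perfect authentic cadence — a large antecedent–consequent pair, i.e. a double period.
Phrase 3 begins with the same material as phrase 1, making it parallel.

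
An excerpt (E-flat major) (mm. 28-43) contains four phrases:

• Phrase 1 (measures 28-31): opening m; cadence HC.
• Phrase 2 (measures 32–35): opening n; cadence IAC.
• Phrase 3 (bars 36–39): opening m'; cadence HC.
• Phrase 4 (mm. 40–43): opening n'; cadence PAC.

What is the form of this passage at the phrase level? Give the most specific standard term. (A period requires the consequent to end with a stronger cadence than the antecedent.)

Four phrases in two halves: the first half (mm. 28-35) ends with an imperfect authentic cadence, the second (bars 36-43) with a perfect authentic cadence — a large antecedent–consequent pair, i.e. a double period.
Phrase 3 begins with the same material as phrase 1, making it parallel.

parallel double period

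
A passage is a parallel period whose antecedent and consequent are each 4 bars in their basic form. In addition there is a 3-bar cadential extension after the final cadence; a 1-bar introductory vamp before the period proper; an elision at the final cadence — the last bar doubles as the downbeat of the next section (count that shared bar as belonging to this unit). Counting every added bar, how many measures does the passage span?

Basic parallel period: 4 + 4 = 8 bars.
8 (basic form) + 3 (cadential extension) + 1 (introduction) = 12.
The elision shares a bar with the next section but does not change this unit's count.

12 measures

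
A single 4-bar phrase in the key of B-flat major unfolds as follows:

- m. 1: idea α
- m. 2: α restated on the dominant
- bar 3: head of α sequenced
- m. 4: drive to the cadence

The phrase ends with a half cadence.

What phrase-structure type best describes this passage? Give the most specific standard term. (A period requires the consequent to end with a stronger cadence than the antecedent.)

Basic idea (m. 1) + its repetition (m. 2) form the presentation; fragmentation and cadence (bars 3-4) form the continuation — the 4-bar whole is a sentence.

sentence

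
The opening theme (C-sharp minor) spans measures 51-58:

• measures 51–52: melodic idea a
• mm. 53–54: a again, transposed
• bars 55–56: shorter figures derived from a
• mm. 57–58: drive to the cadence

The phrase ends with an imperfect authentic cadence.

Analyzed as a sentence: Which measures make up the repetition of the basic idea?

The presentation of a sentence is the basic idea (mm. 51-52) plus its repetition (measures 53–54); the repetition of the basic idea is therefore mm. 53–54.

measures 53–54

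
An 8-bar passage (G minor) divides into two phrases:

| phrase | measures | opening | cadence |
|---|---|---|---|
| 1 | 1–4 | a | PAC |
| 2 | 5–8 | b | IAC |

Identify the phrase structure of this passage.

The second phrase closes with an imperfect authentic cadence, which is not stronger than the first phrase's perfect authentic cadence; without a weak→strong cadential pair there is no antecedent–consequent relationship, so this is a phrase group rather than a period.

phrase group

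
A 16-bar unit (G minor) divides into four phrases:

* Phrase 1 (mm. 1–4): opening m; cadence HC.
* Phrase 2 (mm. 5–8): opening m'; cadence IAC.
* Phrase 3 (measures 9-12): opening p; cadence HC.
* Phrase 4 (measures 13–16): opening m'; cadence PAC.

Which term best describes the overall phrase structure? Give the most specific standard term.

contrasting double period

Four phrases in two halves: the first half (measures 1-8) ends with an imperfect authentic cadence, the second (mm. 9–16) with a perfect authentic cadence — a large antecedent–consequent pair, i.e. a double period.
Phrase 3 begins with different material from phrase 1, making it contrasting.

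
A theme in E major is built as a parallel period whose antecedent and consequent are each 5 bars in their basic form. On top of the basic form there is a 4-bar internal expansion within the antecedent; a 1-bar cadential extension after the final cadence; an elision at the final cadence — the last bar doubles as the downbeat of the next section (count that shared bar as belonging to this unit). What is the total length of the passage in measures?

Basic parallel period: 5 + 5 = 10 bars.
10 (basic form) + 4 (internal expansion) + 1 (cadential extension) = 15.
The elision shares a bar with the next section but does not change this unit's count.

15 measures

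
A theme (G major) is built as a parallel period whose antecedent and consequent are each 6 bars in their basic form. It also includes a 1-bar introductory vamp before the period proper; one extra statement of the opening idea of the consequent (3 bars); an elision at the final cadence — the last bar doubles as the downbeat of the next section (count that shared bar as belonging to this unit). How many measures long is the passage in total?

Basic parallel period: 6 + 6 = 12 bars.
12 (basic form) + 1 (introduction) + 3 (extra statement) = 16.
The elision shares a bar with the next section but does not change this unit's count.

16 measures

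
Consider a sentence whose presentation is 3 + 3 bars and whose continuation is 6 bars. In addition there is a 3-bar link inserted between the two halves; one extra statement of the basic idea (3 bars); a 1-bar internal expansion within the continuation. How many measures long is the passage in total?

19 measures

Basic sentence: 3 + 3 + 6 = 12 bars.
12 (basic form) + 3 (link) + 3 (extra statement) + 1 (internal expansion) = 19.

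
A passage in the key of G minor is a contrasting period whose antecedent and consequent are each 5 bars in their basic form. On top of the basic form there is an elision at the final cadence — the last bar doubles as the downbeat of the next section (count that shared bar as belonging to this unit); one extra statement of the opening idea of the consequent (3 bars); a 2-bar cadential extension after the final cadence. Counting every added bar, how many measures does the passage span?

Basic contrasting period: 5 + 5 = 10 bars.
10 (basic form) + 3 (extra statement) + 2 (cadential extension) = 15.
The elision shares a bar with the next section but does not change this unit's count.

15 measures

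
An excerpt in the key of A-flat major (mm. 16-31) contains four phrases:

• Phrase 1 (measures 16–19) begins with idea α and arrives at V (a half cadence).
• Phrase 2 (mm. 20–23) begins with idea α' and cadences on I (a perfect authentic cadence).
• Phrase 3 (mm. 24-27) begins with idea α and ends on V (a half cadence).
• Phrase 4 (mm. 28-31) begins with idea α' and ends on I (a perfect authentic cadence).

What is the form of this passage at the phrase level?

repeated period

The cadence pattern HC–PAC–HC–PAC is weak–strong twice, and phrases 3–4 restate phrases 1–2: a period heard twice, not a double period (which would end weakly at phrase 2).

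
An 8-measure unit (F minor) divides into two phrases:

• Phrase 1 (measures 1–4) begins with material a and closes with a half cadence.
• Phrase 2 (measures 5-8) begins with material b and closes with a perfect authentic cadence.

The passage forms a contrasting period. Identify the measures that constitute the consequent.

The antecedent is the phrase ending with the weaker cadence (half cadence, phrase 1) and the consequent the one ending more conclusively (perfect authentic cadence, phrase 2); the consequent is mm. 5-8.

measures 5–8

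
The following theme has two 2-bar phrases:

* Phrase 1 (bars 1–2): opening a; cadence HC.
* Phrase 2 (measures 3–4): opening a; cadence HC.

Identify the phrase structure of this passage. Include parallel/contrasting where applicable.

repeated phrase

Both phrases have the same opening (a) and the same cadence (half cadence): the second is a restatement, not a consequent, so this is a repeated phrase rather than a period.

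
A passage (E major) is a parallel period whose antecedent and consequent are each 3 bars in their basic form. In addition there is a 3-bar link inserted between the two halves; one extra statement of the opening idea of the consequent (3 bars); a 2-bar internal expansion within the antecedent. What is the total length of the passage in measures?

Basic parallel period: 3 + 3 = 6 bars.
6 (basic form) + 3 (link) + 3 (extra statement) + 2 (internal expansion) = 14.

14 measures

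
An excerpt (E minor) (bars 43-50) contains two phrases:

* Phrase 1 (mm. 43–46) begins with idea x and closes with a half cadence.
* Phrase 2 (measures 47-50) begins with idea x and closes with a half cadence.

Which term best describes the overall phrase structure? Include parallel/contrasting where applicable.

repeated phrase

Both phrases have the same opening (x) and the same cadence (half cadence): the second is a restatement, not a consequent, so this is a repeated phrase rather than a period.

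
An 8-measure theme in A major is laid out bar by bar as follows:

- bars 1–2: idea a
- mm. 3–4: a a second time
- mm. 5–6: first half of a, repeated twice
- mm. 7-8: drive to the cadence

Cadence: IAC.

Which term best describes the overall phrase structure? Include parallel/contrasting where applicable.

sentence

Basic idea (bars 1-2) + its repetition (mm. 3-4) form the presentation; fragmentation and cadence (mm. 5–8) form the continuation — the 8-bar whole is a sentence.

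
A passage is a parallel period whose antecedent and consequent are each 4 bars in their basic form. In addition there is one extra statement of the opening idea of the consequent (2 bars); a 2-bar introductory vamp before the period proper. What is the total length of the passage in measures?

Basic parallel period: 4 + 4 = 8 bars.
8 (basic form) + 2 (extra statement) + 2 (introduction) = 12.

12 measures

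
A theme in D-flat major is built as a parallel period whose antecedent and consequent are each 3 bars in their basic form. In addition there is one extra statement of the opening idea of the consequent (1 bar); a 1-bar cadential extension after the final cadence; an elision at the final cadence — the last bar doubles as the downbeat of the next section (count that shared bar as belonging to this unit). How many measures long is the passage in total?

8 measures

Basic parallel period: 3 + 3 = 6 bars.
6 (basic form) + 1 (extra statement) + 1 (cadential extension) = 8.
The elision shares a bar with the next section but does not change this unit's count.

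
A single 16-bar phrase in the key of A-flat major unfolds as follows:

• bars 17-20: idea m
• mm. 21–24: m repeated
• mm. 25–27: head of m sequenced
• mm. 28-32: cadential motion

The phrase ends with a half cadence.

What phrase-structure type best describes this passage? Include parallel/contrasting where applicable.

sentence

Basic idea (mm. 17-20) + its repetition (mm. 21-24) form the presentation; fragmentation and cadence (mm. 25–32) form the continuation — the 16-bar whole is a sentence.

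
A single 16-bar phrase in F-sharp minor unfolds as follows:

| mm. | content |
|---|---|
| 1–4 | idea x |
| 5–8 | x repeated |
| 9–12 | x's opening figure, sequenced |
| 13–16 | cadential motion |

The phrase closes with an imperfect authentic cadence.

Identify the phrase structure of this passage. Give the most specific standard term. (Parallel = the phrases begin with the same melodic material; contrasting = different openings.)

Basic idea (mm. 1–4) + its repetition (bars 5–8) form the presentation; fragmentation and cadence (measures 9–16) form the continuation — the 16-bar whole is a sentence.

sentence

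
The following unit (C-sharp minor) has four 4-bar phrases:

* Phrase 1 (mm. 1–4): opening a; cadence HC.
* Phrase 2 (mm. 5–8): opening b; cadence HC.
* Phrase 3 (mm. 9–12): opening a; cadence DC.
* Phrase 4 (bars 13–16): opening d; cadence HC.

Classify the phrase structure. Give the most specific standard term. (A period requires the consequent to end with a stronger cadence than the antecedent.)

Phrase 4 ends with a half cadence, no stronger than phrase 2's half cadence, so the four phrases do not form a double period; nor do phrases 3–4 duplicate 1–2, so it is not a repeated period. With no phrase reaching a conclusive cadence, the passage is a phrase group.

phrase group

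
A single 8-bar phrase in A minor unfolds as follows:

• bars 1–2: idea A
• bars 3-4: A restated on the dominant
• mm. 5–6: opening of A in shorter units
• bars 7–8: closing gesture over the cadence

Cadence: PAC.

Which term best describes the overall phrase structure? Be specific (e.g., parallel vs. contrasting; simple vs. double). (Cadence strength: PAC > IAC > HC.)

sentence

Basic idea (measures 1–2) + its repetition (measures 3–4) form the presentation; fragmentation and cadence (measures 5–8) form the continuation — the 8-bar whole is a sentence.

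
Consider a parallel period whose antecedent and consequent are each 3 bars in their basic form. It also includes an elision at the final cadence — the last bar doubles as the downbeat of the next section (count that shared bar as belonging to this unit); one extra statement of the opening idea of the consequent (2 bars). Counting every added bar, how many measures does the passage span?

Basic parallel period: 3 + 3 = 6 bars.
6 (basic form) + 2 (extra statement) = 8.
The elision shares a bar with the next section but does not change this unit's count.

8 measures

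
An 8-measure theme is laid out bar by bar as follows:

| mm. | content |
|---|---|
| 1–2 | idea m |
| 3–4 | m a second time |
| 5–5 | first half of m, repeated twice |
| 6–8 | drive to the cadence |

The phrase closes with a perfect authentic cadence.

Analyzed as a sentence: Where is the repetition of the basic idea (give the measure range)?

The presentation of a sentence is the basic idea (measures 1–2) plus its repetition (bars 3–4); the repetition of the basic idea is therefore bars 3–4.

measures 3–4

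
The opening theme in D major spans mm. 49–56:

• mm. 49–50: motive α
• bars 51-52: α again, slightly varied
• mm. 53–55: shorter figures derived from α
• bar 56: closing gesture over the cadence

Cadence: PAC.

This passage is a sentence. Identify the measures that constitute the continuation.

measures 53–56

After the presentation (bars 49–52), the continuation covers the fragmentation through the cadence: mm. 53–56.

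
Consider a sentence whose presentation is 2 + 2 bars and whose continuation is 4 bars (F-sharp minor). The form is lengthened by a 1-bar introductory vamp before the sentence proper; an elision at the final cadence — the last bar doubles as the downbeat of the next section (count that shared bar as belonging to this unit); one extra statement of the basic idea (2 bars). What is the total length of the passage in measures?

Basic sentence: 2 + 2 + 4 = 8 bars.
8 (basic form) + 1 (introduction) + 2 (extra statement) = 11.
The elision shares a bar with the next section but does not change this unit's count.

11 measures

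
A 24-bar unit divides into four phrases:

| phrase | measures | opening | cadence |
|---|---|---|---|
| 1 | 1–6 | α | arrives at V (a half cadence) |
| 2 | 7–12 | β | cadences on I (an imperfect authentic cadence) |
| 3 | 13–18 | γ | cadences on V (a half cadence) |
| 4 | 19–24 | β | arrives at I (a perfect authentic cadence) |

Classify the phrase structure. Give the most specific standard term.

contrasting double period

Four phrases in two halves: the first half (bars 1-12) ends with an imperfect authentic cadence, the second (measures 13–24) with a perfect authentic cadence — a large antecedent–consequent pair, i.e. a double period.
Phrase 3 begins with different material from phrase 1, making it contrasting.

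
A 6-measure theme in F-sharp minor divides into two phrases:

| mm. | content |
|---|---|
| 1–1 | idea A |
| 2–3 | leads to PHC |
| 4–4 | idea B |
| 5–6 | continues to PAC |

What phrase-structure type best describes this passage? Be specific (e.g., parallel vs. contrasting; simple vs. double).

Phrase 1 ends with a Phrygian half cadence (weaker) and phrase 2 with a perfect authentic cadence (stronger): antecedent + consequent = a period.
The two phrases open with different material (A / B), so the period is contrasting.

contrasting period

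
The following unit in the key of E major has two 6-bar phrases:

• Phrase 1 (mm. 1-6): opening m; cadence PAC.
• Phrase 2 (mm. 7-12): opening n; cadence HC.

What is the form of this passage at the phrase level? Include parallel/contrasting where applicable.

phrase group

The second phrase closes with a half cadence, which is not stronger than the first phrase's perfect authentic cadence; without a weak→strong cadential pair there is no antecedent–consequent relationship, so this is a phrase group rather than a period.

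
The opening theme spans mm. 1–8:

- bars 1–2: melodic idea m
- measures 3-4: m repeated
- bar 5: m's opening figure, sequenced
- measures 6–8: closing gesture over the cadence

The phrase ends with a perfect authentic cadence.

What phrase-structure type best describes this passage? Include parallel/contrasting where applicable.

sentence

Basic idea (mm. 1-2) + its repetition (bars 3–4) form the presentation; fragmentation and cadence (mm. 5–8) form the continuation — the 8-bar whole is a sentence.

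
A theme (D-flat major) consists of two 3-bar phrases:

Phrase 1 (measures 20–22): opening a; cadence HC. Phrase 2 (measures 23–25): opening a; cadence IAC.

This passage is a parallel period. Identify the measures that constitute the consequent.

The antecedent is the phrase ending with the weaker cadence (half cadence, phrase 1) and the consequent the one ending more conclusively (imperfect authentic cadence, phrase 2); the consequent is measures 23–25.

measures 23–25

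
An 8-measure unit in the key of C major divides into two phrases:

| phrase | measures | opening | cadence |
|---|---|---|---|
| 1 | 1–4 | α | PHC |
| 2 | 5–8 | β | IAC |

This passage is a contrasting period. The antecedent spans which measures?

The antecedent is the phrase ending with the weaker cadence (Phrygian half cadence, phrase 1) and the consequent the one ending more conclusively (imperfect authentic cadence, phrase 2); the antecedent is bars 1–4.

measures 1–4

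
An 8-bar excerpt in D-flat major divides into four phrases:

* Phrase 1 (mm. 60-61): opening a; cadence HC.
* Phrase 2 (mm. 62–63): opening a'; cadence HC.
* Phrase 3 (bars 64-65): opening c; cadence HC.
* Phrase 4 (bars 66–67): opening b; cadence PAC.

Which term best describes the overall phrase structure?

contrasting double period

Four phrases in two halves: the first half (measures 60–63) ends with a half cadence, the second (measures 64–67) with a perfect authentic cadence — a large antecedent–consequent pair, i.e. a double period.
Phrase 3 begins with different material from phrase 1, making it contrasting.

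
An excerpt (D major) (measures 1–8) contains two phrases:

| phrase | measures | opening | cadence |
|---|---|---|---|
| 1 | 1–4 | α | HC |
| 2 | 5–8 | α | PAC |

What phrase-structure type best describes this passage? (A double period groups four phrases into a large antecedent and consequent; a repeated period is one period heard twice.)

Phrase 1 ends with a half cadence (weaker) and phrase 2 with a perfect authentic cadence (stronger): antecedent + consequent = a period.
The two phrases open with the same material (α / α), so the period is parallel.

parallel period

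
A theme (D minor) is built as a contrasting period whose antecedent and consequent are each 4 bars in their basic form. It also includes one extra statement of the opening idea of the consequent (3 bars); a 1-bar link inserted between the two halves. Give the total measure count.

Basic contrasting period: 4 + 4 = 8 bars.
8 (basic form) + 3 (extra statement) + 1 (link) = 12.

12 measures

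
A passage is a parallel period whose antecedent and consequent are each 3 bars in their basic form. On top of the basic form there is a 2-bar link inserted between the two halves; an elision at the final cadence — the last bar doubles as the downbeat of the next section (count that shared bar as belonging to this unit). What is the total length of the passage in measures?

Basic parallel period: 3 + 3 = 6 bars.
6 (basic form) + 2 (link) = 8.
The elision shares a bar with the next section but does not change this unit's count.

8 measures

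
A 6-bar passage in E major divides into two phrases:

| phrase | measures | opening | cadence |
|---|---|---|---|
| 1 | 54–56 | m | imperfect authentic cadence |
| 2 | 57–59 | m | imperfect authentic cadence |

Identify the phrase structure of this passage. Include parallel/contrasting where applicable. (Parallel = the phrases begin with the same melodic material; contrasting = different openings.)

repeated phrase

Both phrases have the same opening (m) and the same cadence (imperfect authentic cadence): the second is a restatement, not a consequent, so this is a repeated phrase rather than a period.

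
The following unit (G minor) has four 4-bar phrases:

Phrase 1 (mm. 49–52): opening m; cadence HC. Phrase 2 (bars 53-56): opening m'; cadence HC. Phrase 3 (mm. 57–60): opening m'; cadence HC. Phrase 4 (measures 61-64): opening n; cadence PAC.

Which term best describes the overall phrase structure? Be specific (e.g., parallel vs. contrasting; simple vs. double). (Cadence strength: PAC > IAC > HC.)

Four phrases in two halves: the first half (mm. 49–56) ends with a half cadence, the second (mm. 57–64) with a perfect authentic cadence — a large antecedent–consequent pair, i.e. a double period.
Phrase 3 begins with the same material as phrase 1, making it parallel.

parallel double period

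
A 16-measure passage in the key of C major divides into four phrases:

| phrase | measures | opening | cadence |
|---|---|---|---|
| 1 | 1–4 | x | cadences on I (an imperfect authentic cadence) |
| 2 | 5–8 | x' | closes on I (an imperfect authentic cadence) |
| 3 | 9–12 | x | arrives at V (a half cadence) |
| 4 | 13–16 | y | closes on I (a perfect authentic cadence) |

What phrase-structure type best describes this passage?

parallel double period

Four phrases in two halves: the first half (bars 1–8) ends with an imperfect authentic cadence, the second (measures 9-16) with a perfect authentic cadence — a large antecedent–consequent pair, i.e. a double period.
Phrase 3 begins with the same material as phrase 1, making it parallel.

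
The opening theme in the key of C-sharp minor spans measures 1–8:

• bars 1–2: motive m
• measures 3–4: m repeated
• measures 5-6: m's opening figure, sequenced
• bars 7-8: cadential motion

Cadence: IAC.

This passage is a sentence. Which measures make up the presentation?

measures 1–4

The presentation of a sentence is the basic idea (mm. 1–2) plus its repetition (mm. 3–4); the presentation is therefore measures 1-4.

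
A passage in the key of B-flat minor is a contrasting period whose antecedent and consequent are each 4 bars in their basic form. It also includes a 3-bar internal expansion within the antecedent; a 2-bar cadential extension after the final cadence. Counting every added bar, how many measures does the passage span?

13 measures

Basic contrasting period: 4 + 4 = 8 bars.
8 (basic form) + 3 (internal expansion) + 2 (cadential extension) = 13.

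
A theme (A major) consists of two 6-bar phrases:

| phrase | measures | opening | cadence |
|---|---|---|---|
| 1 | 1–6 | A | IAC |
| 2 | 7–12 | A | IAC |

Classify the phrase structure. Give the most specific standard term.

Both phrases have the same opening (A) and the same cadence (imperfect authentic cadence): the second is a restatement, not a consequent, so this is a repeated phrase rather than a period.

repeated phrase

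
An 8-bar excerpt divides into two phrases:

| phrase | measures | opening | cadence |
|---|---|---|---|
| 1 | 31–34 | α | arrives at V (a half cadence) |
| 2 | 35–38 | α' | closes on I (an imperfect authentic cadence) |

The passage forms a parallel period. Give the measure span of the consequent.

The phrase ending with the weaker cadence (half cadence) is the antecedent; the one ending more conclusively (imperfect authentic cadence) is the consequent. The consequent is measures 35–38.

measures 35–38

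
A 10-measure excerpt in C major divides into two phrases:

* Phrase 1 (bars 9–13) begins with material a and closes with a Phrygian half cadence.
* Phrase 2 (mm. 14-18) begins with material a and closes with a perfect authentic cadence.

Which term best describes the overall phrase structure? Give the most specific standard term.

Phrase 1 ends with a Phrygian half cadence (weaker) and phrase 2 with a perfect authentic cadence (stronger): antecedent + consequent = a period.
The two phrases open with the same material (a / a), so the period is parallel.

parallel period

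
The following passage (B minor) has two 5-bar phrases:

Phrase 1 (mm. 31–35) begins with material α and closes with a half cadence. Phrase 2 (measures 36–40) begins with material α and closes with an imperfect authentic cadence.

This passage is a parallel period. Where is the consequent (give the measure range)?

measures 36–40

The antecedent is the phrase ending with the weaker cadence (half cadence, phrase 1) and the consequent the one ending more conclusively (imperfect authentic cadence, phrase 2); the consequent is measures 36–40.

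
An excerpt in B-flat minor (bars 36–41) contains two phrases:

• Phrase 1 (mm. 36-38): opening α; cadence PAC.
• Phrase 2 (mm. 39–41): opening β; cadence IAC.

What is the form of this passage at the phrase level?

The second phrase closes with an imperfect authentic cadence, which is not stronger than the first phrase's perfect authentic cadence; without a weak→strong cadential pair there is no antecedent–consequent relationship, so this is a phrase group rather than a period.

phrase group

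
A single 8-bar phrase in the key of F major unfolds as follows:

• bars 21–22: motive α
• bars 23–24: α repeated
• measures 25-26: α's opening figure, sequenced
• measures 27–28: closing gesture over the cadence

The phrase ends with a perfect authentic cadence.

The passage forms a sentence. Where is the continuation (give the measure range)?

After the presentation (measures 21–24), the continuation covers the fragmentation through the cadence: mm. 25-28.

measures 25–28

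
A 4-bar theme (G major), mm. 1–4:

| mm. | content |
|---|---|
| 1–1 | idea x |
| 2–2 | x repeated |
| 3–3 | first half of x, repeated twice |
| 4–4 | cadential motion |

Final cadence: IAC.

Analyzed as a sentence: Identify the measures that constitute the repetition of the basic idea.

measures 2–2

The presentation of a sentence is the basic idea (m. 1) plus its repetition (m. 2); the repetition of the basic idea is therefore m. 2.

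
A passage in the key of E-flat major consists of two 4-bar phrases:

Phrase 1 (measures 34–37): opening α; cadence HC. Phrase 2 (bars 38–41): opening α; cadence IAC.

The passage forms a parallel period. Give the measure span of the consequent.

measures 38–41

The phrase ending with the weaker cadence (half cadence) is the antecedent; the one ending more conclusively (imperfect authentic cadence) is the consequent. The consequent is measures 38–41.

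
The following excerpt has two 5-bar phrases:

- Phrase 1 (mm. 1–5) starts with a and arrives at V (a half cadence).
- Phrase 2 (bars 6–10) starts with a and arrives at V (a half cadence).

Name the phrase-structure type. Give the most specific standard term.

Both phrases have the same opening (a) and the same cadence (half cadence): the second is a restatement, not a consequent, so this is a repeated phrase rather than a period.

repeated phrase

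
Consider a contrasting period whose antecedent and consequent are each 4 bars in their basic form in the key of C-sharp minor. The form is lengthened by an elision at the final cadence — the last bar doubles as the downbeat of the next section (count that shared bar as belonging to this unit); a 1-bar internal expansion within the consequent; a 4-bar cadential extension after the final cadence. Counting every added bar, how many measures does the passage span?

13 measures

Basic contrasting period: 4 + 4 = 8 bars.
8 (basic form) + 1 (internal expansion) + 4 (cadential extension) = 13.
The elision shares a bar with the next section but does not change this unit's count.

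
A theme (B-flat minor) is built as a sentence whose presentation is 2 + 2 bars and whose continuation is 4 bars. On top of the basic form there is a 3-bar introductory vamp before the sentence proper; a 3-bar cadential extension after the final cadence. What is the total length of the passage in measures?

14 measures

Basic sentence: 2 + 2 + 4 = 8 bars.
8 (basic form) + 3 (introduction) + 3 (cadential extension) = 14.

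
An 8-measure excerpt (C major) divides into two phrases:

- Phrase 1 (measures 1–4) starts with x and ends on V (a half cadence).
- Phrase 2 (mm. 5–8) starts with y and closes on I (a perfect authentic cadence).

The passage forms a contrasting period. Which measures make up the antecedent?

The antecedent is the phrase ending with the weaker cadence (half cadence, phrase 1) and the consequent the one ending more conclusively (perfect authentic cadence, phrase 2); the antecedent is mm. 1–4.

measures 1–4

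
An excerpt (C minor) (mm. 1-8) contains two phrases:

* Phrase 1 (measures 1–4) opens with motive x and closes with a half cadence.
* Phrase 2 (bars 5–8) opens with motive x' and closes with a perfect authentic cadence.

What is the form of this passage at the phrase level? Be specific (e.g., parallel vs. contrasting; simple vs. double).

Phrase 1 ends with a half cadence (weaker) and phrase 2 with a perfect authentic cadence (stronger): antecedent + consequent = a period.
The two phrases open with the same material (x / x'), so the period is parallel.

parallel period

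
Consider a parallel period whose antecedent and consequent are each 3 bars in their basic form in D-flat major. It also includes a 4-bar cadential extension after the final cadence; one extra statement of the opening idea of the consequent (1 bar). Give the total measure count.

11 measures

Basic parallel period: 3 + 3 = 6 bars.
6 (basic form) + 4 (cadential extension) + 1 (extra statement) = 11.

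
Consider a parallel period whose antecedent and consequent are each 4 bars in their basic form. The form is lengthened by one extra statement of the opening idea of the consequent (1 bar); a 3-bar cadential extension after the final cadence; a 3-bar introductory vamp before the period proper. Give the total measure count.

Basic parallel period: 4 + 4 = 8 bars.
8 (basic form) + 1 (extra statement) + 3 (cadential extension) + 3 (introduction) = 15.

15 measures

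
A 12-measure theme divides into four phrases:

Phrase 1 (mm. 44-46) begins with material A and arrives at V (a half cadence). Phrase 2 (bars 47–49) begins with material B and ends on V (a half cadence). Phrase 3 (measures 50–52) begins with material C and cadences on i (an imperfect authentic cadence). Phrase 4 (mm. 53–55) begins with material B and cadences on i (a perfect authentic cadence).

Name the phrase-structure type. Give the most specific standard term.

contrasting double period

Four phrases in two halves: the first half (measures 44-49) ends with a half cadence, the second (measures 50-55) with a perfect authentic cadence — a large antecedent–consequent pair, i.e. a double period.
Phrase 3 begins with different material from phrase 1, making it contrasting.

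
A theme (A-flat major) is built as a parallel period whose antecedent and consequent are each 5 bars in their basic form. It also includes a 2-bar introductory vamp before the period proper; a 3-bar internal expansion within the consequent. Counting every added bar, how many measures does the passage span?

Basic parallel period: 5 + 5 = 10 bars.
10 (basic form) + 2 (introduction) + 3 (internal expansion) = 15.

15 measures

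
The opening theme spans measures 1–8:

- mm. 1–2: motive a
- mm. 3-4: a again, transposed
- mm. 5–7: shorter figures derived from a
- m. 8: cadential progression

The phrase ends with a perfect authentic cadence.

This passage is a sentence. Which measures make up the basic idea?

measures 1–2

The presentation of a sentence is the basic idea (mm. 1-2) plus its repetition (bars 3–4); the basic idea is therefore bars 1-2.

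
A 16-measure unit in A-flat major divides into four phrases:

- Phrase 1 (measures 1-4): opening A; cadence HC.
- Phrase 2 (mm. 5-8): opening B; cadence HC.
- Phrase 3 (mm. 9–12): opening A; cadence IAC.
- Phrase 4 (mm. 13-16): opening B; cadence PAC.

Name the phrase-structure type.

parallel double period

Four phrases in two halves: the first half (mm. 1–8) ends with a half cadence, the second (bars 9–16) with a perfect authentic cadence — a large antecedent–consequent pair, i.e. a double period.
Phrase 3 begins with the same material as phrase 1, making it parallel.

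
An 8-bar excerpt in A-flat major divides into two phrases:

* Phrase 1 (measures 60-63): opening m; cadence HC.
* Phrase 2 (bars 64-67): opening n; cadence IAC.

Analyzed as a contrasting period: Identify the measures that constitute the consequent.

The antecedent is the phrase ending with the weaker cadence (half cadence, phrase 1) and the consequent the one ending more conclusively (imperfect authentic cadence, phrase 2); the consequent is measures 64–67.

measures 64–67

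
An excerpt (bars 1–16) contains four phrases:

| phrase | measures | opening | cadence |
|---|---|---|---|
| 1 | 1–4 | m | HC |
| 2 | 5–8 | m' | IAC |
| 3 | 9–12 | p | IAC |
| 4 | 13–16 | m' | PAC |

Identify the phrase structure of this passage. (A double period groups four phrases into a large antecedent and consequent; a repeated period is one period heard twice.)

Four phrases in two halves: the first half (mm. 1-8) ends with an imperfect authentic cadence, the second (measures 9–16) with a perfect authentic cadence — a large antecedent–consequent pair, i.e. a double period.
Phrase 3 begins with different material from phrase 1, making it contrasting.

contrasting double period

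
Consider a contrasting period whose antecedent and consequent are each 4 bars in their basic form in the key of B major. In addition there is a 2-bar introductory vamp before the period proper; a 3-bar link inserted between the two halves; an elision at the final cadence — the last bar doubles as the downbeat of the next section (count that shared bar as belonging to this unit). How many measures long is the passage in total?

13 measures

Basic contrasting period: 4 + 4 = 8 bars.
8 (basic form) + 2 (introduction) + 3 (link) = 13.
The elision shares a bar with the next section but does not change this unit's count.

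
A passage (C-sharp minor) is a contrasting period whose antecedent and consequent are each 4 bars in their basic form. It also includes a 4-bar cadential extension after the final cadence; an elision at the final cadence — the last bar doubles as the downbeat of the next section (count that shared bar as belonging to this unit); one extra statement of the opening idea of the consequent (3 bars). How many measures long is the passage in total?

Basic contrasting period: 4 + 4 = 8 bars.
8 (basic form) + 4 (cadential extension) + 3 (extra statement) = 15.
The elision shares a bar with the next section but does not change this unit's count.

15 measures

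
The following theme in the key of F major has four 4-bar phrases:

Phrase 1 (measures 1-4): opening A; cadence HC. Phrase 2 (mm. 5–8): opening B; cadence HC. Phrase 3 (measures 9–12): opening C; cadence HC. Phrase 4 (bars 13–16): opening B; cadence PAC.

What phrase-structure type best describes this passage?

Four phrases in two halves: the first half (measures 1-8) ends with a half cadence, the second (mm. 9–16) with a perfect authentic cadence — a large antecedent–consequent pair, i.e. a double period.
Phrase 3 begins with different material from phrase 1, making it contrasting.

contrasting double period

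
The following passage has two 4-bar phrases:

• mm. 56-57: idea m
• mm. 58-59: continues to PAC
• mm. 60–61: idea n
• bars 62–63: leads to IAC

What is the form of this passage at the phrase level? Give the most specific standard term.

The second phrase closes with an imperfect authentic cadence, which is not stronger than the first phrase's perfect authentic cadence; without a weak→strong cadential pair there is no antecedent–consequent relationship, so this is a phrase group rather than a period.

phrase group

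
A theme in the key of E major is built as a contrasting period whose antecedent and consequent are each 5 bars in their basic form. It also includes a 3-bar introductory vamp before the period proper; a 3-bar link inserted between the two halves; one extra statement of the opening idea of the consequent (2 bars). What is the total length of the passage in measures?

Basic contrasting period: 5 + 5 = 10 bars.
10 (basic form) + 3 (introduction) + 3 (link) + 2 (extra statement) = 18.

18 measures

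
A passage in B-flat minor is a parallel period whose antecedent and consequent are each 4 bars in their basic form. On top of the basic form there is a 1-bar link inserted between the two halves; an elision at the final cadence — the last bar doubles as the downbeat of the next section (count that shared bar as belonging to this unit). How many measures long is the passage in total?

Basic parallel period: 4 + 4 = 8 bars.
8 (basic form) + 1 (link) = 9.
The elision shares a bar with the next section but does not change this unit's count.

9 measures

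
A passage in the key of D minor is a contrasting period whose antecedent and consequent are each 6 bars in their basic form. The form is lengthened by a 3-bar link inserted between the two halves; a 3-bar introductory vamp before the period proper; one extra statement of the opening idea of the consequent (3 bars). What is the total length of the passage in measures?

Basic contrasting period: 6 + 6 = 12 bars.
12 (basic form) + 3 (link) + 3 (introduction) + 3 (extra statement) = 21.

21 measures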